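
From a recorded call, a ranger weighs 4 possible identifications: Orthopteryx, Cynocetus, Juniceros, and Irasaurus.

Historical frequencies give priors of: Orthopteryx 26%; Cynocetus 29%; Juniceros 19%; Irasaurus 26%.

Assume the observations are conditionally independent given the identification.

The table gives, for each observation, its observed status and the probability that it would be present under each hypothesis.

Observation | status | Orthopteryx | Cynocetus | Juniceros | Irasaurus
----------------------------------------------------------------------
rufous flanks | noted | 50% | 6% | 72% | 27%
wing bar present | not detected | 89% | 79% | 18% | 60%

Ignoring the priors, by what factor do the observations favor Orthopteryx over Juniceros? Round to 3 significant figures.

0.0932

The Bayes factor is the ratio of the joint likelihoods of the evidence pattern under the two hypotheses (using 1 − P(present | H) for each absent observation).
  Orthopteryx: 0.50 × (1 − 0.89) = 0.055
  Juniceros: 0.72 × (1 − 0.18) = 0.5904
Bayes factor = 0.055 / 0.5904 ≈ 0.0932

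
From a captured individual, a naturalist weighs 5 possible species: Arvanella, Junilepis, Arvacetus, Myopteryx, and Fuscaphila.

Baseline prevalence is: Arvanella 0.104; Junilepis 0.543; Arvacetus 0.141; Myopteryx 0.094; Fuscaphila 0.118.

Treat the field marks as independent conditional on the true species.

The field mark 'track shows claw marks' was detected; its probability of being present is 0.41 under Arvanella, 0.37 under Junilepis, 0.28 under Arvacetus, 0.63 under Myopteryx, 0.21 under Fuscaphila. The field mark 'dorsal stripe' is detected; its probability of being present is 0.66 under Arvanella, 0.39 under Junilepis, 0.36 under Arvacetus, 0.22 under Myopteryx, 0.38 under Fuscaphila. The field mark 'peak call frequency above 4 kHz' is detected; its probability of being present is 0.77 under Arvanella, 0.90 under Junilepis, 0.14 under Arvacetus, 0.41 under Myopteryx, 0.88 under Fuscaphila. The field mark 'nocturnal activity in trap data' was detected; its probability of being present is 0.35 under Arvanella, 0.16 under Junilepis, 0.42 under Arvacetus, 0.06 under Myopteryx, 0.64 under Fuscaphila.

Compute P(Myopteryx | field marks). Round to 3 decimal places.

For each hypothesis, the unnormalized posterior weight is prior × product of the field mark likelihoods:
  Arvanella: 0.104 × 0.41 × 0.66 × 0.77 × 0.35 = 0.0075844
  Junilepis: 0.543 × 0.37 × 0.39 × 0.90 × 0.16 = 0.011283
  Arvacetus: 0.141 × 0.28 × 0.36 × 0.14 × 0.42 = 0.00083571
  Myopteryx: 0.094 × 0.63 × 0.22 × 0.41 × 0.06 = 0.0003205
  Fuscaphila: 0.118 × 0.21 × 0.38 × 0.88 × 0.64 = 0.0053033
Marginal likelihood of the evidence = 0.025327.
P(Myopteryx | evidence) = 0.0003205 / 0.025327 ≈ 0.013.

0.013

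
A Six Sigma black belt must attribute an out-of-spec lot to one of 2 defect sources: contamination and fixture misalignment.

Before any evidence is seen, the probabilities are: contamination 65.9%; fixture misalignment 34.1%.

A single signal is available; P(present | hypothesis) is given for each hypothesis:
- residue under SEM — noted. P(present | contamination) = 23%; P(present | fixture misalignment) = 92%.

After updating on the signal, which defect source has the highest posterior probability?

fixture misalignment

Multiply each prior by the likelihood of the signal:
  contamination: 0.659 × 0.23 = 0.15157
  fixture misalignment: 0.341 × 0.92 = 0.31372
The unnormalized weights sum to 0.46529.
P(contamination | evidence) ≈ 0.15157 / 0.46529 ≈ 0.326
P(fixture misalignment | evidence) ≈ 0.31372 / 0.46529 ≈ 0.674
The largest is 0.674, so fixture misalignment is most probable.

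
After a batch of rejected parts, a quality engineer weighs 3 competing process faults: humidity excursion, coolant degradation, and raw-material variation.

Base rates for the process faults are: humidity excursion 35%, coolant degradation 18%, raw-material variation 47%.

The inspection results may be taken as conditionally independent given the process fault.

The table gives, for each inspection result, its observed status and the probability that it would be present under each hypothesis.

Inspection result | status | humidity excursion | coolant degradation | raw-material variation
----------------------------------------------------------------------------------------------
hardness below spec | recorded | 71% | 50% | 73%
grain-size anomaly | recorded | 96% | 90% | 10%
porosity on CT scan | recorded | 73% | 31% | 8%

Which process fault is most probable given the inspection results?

Multiply each prior by the joint likelihood of the inspection result pattern:
  humidity excursion: 0.35 × 0.71 × 0.96 × 0.73 = 0.17415
  coolant degradation: 0.18 × 0.50 × 0.90 × 0.31 = 0.02511
  raw-material variation: 0.47 × 0.73 × 0.10 × 0.08 = 0.0027448
Marginal likelihood of the evidence = 0.202.
P(humidity excursion | evidence) ≈ 0.17415 / 0.202 ≈ 0.862
P(coolant degradation | evidence) ≈ 0.02511 / 0.202 ≈ 0.124
P(raw-material variation | evidence) ≈ 0.0027448 / 0.202 ≈ 0.014
The largest is 0.862, so humidity excursion is most probable.

humidity excursion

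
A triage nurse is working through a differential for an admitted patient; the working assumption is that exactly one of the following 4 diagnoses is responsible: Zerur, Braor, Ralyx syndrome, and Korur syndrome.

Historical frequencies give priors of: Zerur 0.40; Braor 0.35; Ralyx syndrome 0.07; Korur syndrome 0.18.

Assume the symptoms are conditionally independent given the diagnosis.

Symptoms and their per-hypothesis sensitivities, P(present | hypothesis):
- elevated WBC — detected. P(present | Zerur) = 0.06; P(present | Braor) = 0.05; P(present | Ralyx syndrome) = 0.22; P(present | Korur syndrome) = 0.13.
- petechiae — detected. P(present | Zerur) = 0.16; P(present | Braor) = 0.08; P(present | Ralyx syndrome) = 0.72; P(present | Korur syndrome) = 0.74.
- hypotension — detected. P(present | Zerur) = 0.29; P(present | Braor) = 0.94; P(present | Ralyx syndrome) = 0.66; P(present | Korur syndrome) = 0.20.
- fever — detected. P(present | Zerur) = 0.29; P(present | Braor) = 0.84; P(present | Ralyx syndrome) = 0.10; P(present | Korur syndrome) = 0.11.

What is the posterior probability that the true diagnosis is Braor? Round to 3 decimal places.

By Bayes' rule with conditional independence, the unnormalized weight for each hypothesis is prior × ∏ likelihoods:
  Zerur: 0.40 × 0.06 × 0.16 × 0.29 × 0.29 = 0.00032294
  Braor: 0.35 × 0.05 × 0.08 × 0.94 × 0.84 = 0.0011054
  Ralyx syndrome: 0.07 × 0.22 × 0.72 × 0.66 × 0.10 = 0.00073181
  Korur syndrome: 0.18 × 0.13 × 0.74 × 0.20 × 0.11 = 0.00038095
Normalizing constant Z = 0.00032294 + 0.0011054 + 0.00073181 + 0.00038095 = 0.0025411.
P(Braor | evidence) = 0.0011054 / 0.0025411 ≈ 0.435.

0.435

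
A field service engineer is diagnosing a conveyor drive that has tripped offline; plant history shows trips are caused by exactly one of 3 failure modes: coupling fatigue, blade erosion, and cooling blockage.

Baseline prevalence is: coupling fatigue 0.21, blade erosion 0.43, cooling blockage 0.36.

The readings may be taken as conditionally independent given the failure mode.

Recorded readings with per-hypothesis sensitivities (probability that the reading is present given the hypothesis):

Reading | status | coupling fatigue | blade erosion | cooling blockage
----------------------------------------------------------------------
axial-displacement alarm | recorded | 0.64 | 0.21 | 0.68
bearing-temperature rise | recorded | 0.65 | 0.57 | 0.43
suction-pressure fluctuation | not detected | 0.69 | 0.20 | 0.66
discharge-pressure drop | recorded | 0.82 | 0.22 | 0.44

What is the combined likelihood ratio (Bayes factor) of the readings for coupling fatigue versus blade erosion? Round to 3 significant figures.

5.02

The Bayes factor is the ratio of the joint likelihoods of the reading pattern under the two hypotheses (using 1 − P(present | H) for each absent reading).
  coupling fatigue: 0.64 × 0.65 × (1 − 0.69) × 0.82 = 0.10575
  blade erosion: 0.21 × 0.57 × (1 − 0.20) × 0.22 = 0.021067
Bayes factor = 0.10575 / 0.021067 ≈ 5.02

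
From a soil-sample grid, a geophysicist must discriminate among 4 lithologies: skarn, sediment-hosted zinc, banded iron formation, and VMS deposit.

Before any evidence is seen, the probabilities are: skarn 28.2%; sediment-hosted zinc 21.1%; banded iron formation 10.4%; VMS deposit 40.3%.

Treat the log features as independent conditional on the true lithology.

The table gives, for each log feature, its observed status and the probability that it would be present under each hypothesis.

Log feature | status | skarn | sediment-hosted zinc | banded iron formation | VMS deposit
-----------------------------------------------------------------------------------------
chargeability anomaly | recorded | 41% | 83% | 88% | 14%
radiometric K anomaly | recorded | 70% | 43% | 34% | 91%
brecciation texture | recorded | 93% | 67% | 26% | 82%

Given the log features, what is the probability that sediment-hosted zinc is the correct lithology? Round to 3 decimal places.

0.287

For each hypothesis, the unnormalized posterior weight is prior × product of the log feature likelihoods:
  skarn: 0.282 × 0.41 × 0.70 × 0.93 = 0.075269
  sediment-hosted zinc: 0.211 × 0.83 × 0.43 × 0.67 = 0.050455
  banded iron formation: 0.104 × 0.88 × 0.34 × 0.26 = 0.0080904
  VMS deposit: 0.403 × 0.14 × 0.91 × 0.82 = 0.042101
Normalizing constant Z = 0.075269 + 0.050455 + 0.0080904 + 0.042101 = 0.17591.
P(sediment-hosted zinc | evidence) = 0.050455 / 0.17591 ≈ 0.287.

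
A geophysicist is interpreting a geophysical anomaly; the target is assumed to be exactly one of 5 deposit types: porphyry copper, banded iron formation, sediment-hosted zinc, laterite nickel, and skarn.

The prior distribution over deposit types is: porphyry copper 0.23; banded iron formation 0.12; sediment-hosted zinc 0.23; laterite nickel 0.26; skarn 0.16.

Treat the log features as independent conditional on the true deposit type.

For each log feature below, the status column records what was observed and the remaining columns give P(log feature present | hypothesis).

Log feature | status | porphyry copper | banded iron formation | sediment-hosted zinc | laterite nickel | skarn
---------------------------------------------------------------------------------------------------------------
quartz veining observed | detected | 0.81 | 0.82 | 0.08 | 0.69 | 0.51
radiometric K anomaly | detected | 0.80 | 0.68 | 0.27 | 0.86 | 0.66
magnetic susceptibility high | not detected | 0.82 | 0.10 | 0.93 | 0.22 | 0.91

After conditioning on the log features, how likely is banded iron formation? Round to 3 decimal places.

By Bayes' rule with conditional independence, the unnormalized weight for each hypothesis is prior × ∏ likelihoods (using 1 − P(present | H) for each absent log feature):
  porphyry copper: 0.23 × 0.81 × 0.80 × (1 − 0.82) = 0.026827
  banded iron formation: 0.12 × 0.82 × 0.68 × (1 − 0.10) = 0.060221
  sediment-hosted zinc: 0.23 × 0.08 × 0.27 × (1 − 0.93) = 0.00034776
  laterite nickel: 0.26 × 0.69 × 0.86 × (1 − 0.22) = 0.12034
  skarn: 0.16 × 0.51 × 0.66 × (1 − 0.91) = 0.004847
Marginal likelihood of the evidence = 0.21258.
P(banded iron formation | evidence) = 0.060221 / 0.21258 ≈ 0.283.

0.283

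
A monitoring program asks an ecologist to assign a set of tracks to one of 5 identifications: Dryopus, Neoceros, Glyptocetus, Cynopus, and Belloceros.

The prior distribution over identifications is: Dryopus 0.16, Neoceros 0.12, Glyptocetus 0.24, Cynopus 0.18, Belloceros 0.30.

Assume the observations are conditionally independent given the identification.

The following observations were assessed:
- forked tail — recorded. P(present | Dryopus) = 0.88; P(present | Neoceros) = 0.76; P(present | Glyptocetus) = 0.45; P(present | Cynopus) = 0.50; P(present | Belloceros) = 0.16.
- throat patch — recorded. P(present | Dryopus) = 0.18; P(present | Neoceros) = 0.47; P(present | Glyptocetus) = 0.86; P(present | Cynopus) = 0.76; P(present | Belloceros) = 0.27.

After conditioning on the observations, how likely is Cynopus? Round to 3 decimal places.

By Bayes' rule with conditional independence, the unnormalized weight for each hypothesis is prior × ∏ likelihoods:
  Dryopus: 0.16 × 0.88 × 0.18 = 0.025344
  Neoceros: 0.12 × 0.76 × 0.47 = 0.042864
  Glyptocetus: 0.24 × 0.45 × 0.86 = 0.09288
  Cynopus: 0.18 × 0.50 × 0.76 = 0.0684
  Belloceros: 0.30 × 0.16 × 0.27 = 0.01296
Marginal likelihood of the evidence = 0.24245.
P(Cynopus | evidence) = 0.0684 / 0.24245 ≈ 0.282.

0.282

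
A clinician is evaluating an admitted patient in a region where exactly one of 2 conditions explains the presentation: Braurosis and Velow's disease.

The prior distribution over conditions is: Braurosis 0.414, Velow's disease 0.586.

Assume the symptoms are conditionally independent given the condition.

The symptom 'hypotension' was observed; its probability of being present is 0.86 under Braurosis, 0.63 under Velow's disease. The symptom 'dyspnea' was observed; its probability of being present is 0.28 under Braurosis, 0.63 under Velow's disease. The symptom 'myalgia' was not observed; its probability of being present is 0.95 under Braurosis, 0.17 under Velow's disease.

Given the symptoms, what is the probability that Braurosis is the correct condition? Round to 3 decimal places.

0.025

For each hypothesis, the unnormalized posterior weight is prior × product of the symptom likelihoods (using 1 − P(present | H) for each absent symptom):
  Braurosis: 0.414 × 0.86 × 0.28 × (1 − 0.95) = 0.0049846
  Velow's disease: 0.586 × 0.63 × 0.63 × (1 − 0.17) = 0.19304
Marginal likelihood of the evidence = 0.19803.
P(Braurosis | evidence) = 0.0049846 / 0.19803 ≈ 0.025.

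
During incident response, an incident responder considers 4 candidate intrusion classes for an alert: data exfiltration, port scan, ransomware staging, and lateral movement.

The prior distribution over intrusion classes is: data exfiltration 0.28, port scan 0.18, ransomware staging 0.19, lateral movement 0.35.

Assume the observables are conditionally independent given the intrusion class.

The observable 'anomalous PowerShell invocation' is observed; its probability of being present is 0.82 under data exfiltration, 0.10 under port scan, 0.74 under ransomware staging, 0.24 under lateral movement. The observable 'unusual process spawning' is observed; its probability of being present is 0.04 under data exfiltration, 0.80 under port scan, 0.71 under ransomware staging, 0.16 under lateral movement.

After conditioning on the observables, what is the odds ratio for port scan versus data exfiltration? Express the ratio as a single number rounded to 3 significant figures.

1.57

Posterior odds equal prior odds times the likelihood ratio; only the two competing hypotheses matter.
  port scan: 0.18 × 0.10 × 0.80 = 0.0144
  data exfiltration: 0.28 × 0.82 × 0.04 = 0.009184
Odds(port scan : data exfiltration) = 0.0144 / 0.009184 ≈ 1.57.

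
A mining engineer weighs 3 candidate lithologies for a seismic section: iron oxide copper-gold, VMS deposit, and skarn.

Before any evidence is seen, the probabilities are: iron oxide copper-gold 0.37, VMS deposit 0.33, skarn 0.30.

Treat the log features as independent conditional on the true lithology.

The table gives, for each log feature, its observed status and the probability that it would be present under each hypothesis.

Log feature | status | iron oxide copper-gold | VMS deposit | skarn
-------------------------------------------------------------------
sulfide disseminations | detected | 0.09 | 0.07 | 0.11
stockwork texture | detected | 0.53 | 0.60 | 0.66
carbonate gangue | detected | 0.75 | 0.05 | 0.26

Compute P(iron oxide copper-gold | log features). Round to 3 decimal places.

By Bayes' rule with conditional independence, the unnormalized weight for each hypothesis is prior × ∏ likelihoods:
  iron oxide copper-gold: 0.37 × 0.09 × 0.53 × 0.75 = 0.013237
  VMS deposit: 0.33 × 0.07 × 0.60 × 0.05 = 0.000693
  skarn: 0.30 × 0.11 × 0.66 × 0.26 = 0.0056628
The unnormalized weights sum to 0.019593.
P(iron oxide copper-gold | evidence) = 0.013237 / 0.019593 ≈ 0.676.

0.676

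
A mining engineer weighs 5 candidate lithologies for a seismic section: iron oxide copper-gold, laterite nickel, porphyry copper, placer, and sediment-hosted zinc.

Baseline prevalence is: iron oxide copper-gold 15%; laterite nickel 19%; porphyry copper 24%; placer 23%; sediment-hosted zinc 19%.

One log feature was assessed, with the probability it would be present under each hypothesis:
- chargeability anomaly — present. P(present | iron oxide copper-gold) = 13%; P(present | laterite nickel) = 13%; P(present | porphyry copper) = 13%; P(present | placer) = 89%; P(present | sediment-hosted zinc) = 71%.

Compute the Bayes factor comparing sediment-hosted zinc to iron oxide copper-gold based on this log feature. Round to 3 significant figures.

5.46

The Bayes factor is the ratio of the two likelihoods.
  sediment-hosted zinc: 0.71
  iron oxide copper-gold: 0.13
Bayes factor = 0.71 / 0.13 ≈ 5.46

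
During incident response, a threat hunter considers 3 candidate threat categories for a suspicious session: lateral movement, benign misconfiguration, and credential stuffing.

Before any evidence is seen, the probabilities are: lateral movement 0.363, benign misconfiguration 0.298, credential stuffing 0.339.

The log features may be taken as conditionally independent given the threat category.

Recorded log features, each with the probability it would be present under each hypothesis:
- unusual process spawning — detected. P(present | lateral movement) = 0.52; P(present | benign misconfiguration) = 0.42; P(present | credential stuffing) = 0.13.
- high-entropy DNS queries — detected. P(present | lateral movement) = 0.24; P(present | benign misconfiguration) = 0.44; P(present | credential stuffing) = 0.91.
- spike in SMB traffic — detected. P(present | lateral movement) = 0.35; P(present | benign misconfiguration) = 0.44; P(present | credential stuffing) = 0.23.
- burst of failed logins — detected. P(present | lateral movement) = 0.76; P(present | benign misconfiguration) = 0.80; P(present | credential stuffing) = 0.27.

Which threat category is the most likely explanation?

By Bayes' rule with conditional independence, the unnormalized weight for each hypothesis is prior × ∏ likelihoods:
  lateral movement: 0.363 × 0.52 × 0.24 × 0.35 × 0.76 = 0.01205
  benign misconfiguration: 0.298 × 0.42 × 0.44 × 0.44 × 0.80 = 0.019385
  credential stuffing: 0.339 × 0.13 × 0.91 × 0.23 × 0.27 = 0.0024904
Normalizing constant Z = 0.01205 + 0.019385 + 0.0024904 = 0.033926.
P(lateral movement | evidence) ≈ 0.01205 / 0.033926 ≈ 0.355
P(benign misconfiguration | evidence) ≈ 0.019385 / 0.033926 ≈ 0.571
P(credential stuffing | evidence) ≈ 0.0024904 / 0.033926 ≈ 0.073
The largest is 0.571, so benign misconfiguration is most probable.

benign misconfiguration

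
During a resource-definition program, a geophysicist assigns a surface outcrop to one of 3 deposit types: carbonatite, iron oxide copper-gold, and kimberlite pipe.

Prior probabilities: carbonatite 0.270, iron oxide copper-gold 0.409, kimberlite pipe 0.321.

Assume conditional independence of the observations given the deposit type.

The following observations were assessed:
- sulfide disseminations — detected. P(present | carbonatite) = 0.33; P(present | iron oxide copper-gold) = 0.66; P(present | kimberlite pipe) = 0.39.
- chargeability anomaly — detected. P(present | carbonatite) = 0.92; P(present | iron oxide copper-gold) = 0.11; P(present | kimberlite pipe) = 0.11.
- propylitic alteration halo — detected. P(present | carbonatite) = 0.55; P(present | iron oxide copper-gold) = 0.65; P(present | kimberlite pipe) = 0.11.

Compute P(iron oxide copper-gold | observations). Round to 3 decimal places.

0.293

By Bayes' rule with conditional independence, the unnormalized weight for each hypothesis is prior × ∏ likelihoods:
  carbonatite: 0.270 × 0.33 × 0.92 × 0.55 = 0.045085
  iron oxide copper-gold: 0.409 × 0.66 × 0.11 × 0.65 = 0.019301
  kimberlite pipe: 0.321 × 0.39 × 0.11 × 0.11 = 0.0015148
The unnormalized weights sum to 0.0659.
P(iron oxide copper-gold | evidence) = 0.019301 / 0.0659 ≈ 0.293.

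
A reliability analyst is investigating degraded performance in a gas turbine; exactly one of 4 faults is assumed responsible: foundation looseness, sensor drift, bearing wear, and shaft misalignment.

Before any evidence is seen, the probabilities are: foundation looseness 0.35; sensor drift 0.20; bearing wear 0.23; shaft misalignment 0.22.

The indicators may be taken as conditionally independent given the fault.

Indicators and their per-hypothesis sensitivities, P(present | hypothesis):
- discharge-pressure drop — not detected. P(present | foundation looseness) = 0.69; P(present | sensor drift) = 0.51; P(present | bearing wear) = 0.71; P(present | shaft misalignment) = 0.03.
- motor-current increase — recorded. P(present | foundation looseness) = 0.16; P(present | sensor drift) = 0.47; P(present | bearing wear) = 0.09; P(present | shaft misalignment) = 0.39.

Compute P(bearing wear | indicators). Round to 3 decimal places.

0.039

Multiply each prior by the joint likelihood of the indicator pattern (using 1 − P(present | H) for each absent indicator):
  foundation looseness: 0.35 × (1 − 0.69) × 0.16 = 0.01736
  sensor drift: 0.20 × (1 − 0.51) × 0.47 = 0.04606
  bearing wear: 0.23 × (1 − 0.71) × 0.09 = 0.006003
  shaft misalignment: 0.22 × (1 − 0.03) × 0.39 = 0.083226
Marginal likelihood of the evidence = 0.15265.
P(bearing wear | evidence) = 0.006003 / 0.15265 ≈ 0.039.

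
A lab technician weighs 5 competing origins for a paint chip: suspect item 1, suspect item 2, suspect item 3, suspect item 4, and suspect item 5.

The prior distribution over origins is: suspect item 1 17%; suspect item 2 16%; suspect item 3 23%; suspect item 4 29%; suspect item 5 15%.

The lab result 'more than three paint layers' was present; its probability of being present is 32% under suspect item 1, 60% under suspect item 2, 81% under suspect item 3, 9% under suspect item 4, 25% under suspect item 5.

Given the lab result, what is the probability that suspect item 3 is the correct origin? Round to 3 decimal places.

0.465

By Bayes' rule, the unnormalized weight for each hypothesis is prior × likelihood:
  suspect item 1: 0.17 × 0.32 = 0.0544
  suspect item 2: 0.16 × 0.60 = 0.096
  suspect item 3: 0.23 × 0.81 = 0.1863
  suspect item 4: 0.29 × 0.09 = 0.0261
  suspect item 5: 0.15 × 0.25 = 0.0375
The unnormalized weights sum to 0.4003.
P(suspect item 3 | evidence) = 0.1863 / 0.4003 ≈ 0.465.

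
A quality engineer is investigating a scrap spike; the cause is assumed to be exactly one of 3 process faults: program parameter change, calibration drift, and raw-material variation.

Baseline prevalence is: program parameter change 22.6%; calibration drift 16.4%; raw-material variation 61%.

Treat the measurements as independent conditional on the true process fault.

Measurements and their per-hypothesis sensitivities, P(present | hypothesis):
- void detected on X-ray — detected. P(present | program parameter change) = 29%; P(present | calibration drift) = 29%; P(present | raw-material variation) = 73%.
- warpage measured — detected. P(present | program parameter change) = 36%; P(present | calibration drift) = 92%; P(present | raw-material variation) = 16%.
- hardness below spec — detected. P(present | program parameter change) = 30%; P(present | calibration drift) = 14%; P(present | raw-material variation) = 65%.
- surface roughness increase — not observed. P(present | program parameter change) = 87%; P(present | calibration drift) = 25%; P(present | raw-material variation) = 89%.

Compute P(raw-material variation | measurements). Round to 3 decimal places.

0.480

For each hypothesis, the unnormalized posterior weight is prior × product of the measurement likelihoods (using 1 − P(present | H) for each absent measurement):
  program parameter change: 0.226 × 0.29 × 0.36 × 0.30 × (1 − 0.87) = 0.00092018
  calibration drift: 0.164 × 0.29 × 0.92 × 0.14 × (1 − 0.25) = 0.0045943
  raw-material variation: 0.610 × 0.73 × 0.16 × 0.65 × (1 − 0.89) = 0.0050942
The unnormalized weights sum to 0.010609.
P(raw-material variation | evidence) = 0.0050942 / 0.010609 ≈ 0.480.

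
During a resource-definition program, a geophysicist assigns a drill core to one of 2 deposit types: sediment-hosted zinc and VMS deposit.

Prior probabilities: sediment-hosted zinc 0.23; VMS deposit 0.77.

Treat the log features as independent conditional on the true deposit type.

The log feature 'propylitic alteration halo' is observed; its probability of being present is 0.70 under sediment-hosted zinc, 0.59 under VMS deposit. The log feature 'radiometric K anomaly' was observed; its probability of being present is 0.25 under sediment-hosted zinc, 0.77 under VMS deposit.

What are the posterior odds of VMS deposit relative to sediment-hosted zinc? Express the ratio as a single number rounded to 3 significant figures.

Posterior odds equal prior odds times the likelihood ratio; only the two competing hypotheses matter.
  VMS deposit: 0.77 × 0.59 × 0.77 = 0.34981
  sediment-hosted zinc: 0.23 × 0.70 × 0.25 = 0.04025
Posterior odds = 0.34981 / 0.04025 ≈ 8.69.

8.69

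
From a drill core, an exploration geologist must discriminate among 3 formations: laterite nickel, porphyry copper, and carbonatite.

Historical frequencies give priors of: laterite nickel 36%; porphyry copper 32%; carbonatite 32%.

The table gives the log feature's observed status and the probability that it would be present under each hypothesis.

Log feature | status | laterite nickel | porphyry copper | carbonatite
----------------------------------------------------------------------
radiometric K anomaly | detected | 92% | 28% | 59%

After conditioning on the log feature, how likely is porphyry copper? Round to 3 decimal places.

By Bayes' rule, the unnormalized weight for each hypothesis is prior × likelihood:
  laterite nickel: 0.36 × 0.92 = 0.3312
  porphyry copper: 0.32 × 0.28 = 0.0896
  carbonatite: 0.32 × 0.59 = 0.1888
Normalizing constant Z = 0.3312 + 0.0896 + 0.1888 = 0.6096.
P(porphyry copper | evidence) = 0.0896 / 0.6096 ≈ 0.147.

0.147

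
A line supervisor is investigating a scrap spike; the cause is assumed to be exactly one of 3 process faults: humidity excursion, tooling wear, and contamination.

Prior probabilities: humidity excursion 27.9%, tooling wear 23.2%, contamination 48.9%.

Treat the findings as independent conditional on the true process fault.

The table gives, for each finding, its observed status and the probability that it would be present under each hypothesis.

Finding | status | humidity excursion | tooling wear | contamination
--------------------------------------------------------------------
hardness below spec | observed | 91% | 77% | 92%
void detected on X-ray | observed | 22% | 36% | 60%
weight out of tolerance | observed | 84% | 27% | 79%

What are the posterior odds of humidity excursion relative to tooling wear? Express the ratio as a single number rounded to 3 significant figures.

The normalizing constant cancels in an odds ratio, so compute prior × likelihood for the two hypotheses only:
  humidity excursion: 0.279 × 0.91 × 0.22 × 0.84 = 0.046919
  tooling wear: 0.232 × 0.77 × 0.36 × 0.27 = 0.017364
Posterior odds = 0.046919 / 0.017364 ≈ 2.70.

2.70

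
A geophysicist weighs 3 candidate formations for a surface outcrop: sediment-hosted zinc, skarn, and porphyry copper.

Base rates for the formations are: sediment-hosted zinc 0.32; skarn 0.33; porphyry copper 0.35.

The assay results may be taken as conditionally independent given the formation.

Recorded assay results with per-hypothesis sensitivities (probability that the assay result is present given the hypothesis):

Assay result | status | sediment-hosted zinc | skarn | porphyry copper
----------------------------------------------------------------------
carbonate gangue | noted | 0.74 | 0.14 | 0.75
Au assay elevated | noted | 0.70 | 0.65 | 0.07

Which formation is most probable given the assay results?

sediment-hosted zinc

By Bayes' rule with conditional independence, the unnormalized weight for each hypothesis is prior × ∏ likelihoods:
  sediment-hosted zinc: 0.32 × 0.74 × 0.70 = 0.16576
  skarn: 0.33 × 0.14 × 0.65 = 0.03003
  porphyry copper: 0.35 × 0.75 × 0.07 = 0.018375
Normalizing constant Z = 0.16576 + 0.03003 + 0.018375 = 0.21416.
P(sediment-hosted zinc | evidence) ≈ 0.16576 / 0.21416 ≈ 0.774
P(skarn | evidence) ≈ 0.03003 / 0.21416 ≈ 0.140
P(porphyry copper | evidence) ≈ 0.018375 / 0.21416 ≈ 0.086
The largest is 0.774, so sediment-hosted zinc is most probable.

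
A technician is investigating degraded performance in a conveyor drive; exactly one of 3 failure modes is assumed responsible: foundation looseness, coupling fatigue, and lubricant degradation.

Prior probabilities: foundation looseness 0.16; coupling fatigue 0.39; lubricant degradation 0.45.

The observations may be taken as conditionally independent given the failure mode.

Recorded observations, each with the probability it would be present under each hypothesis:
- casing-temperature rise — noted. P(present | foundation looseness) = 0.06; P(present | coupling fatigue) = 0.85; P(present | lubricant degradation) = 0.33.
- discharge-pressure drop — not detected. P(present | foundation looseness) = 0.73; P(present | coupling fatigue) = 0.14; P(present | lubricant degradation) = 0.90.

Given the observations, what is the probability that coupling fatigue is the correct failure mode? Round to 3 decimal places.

Multiply each prior by the joint likelihood of the evidence pattern (using 1 − P(present | H) for each absent observation):
  foundation looseness: 0.16 × 0.06 × (1 − 0.73) = 0.002592
  coupling fatigue: 0.39 × 0.85 × (1 − 0.14) = 0.28509
  lubricant degradation: 0.45 × 0.33 × (1 − 0.90) = 0.01485
The unnormalized weights sum to 0.30253.
P(coupling fatigue | evidence) = 0.28509 / 0.30253 ≈ 0.942.

0.942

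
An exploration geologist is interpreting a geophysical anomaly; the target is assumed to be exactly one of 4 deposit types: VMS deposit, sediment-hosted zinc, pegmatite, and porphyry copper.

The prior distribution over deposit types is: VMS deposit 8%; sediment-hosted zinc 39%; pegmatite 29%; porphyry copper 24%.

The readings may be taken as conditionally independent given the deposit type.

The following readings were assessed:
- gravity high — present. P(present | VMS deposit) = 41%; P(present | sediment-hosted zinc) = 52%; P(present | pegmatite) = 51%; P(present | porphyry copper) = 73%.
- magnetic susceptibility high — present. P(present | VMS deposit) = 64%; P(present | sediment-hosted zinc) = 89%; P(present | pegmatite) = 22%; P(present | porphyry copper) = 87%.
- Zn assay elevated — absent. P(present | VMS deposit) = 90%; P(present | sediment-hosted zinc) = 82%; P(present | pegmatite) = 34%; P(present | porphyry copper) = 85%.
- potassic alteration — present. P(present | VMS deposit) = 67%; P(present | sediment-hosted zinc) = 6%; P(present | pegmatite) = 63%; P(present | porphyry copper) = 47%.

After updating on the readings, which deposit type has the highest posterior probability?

Multiply each prior by the joint likelihood of the reading pattern (using 1 − P(present | H) for each absent reading):
  VMS deposit: 0.08 × 0.41 × 0.64 × (1 − 0.90) × 0.67 = 0.0014065
  sediment-hosted zinc: 0.39 × 0.52 × 0.89 × (1 − 0.82) × 0.06 = 0.0019493
  pegmatite: 0.29 × 0.51 × 0.22 × (1 − 0.34) × 0.63 = 0.013529
  porphyry copper: 0.24 × 0.73 × 0.87 × (1 − 0.85) × 0.47 = 0.010746
Marginal likelihood of the evidence = 0.027631.
P(VMS deposit | evidence) ≈ 0.0014065 / 0.027631 ≈ 0.051
P(sediment-hosted zinc | evidence) ≈ 0.0019493 / 0.027631 ≈ 0.071
P(pegmatite | evidence) ≈ 0.013529 / 0.027631 ≈ 0.490
P(porphyry copper | evidence) ≈ 0.010746 / 0.027631 ≈ 0.389
The largest is 0.490, so pegmatite is most probable.

pegmatite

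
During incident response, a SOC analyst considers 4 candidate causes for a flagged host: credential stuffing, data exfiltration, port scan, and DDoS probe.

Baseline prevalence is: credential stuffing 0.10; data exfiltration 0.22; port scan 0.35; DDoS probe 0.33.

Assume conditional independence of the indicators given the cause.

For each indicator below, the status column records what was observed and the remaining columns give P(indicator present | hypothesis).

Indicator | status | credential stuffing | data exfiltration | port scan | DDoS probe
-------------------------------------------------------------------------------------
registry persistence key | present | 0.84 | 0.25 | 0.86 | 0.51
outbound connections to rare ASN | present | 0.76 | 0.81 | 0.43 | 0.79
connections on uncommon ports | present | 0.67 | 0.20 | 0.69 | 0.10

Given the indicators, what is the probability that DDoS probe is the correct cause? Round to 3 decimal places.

0.086

For each hypothesis, the unnormalized posterior weight is prior × product of the indicator likelihoods:
  credential stuffing: 0.10 × 0.84 × 0.76 × 0.67 = 0.042773
  data exfiltration: 0.22 × 0.25 × 0.81 × 0.20 = 0.00891
  port scan: 0.35 × 0.86 × 0.43 × 0.69 = 0.089307
  DDoS probe: 0.33 × 0.51 × 0.79 × 0.10 = 0.013296
Normalizing constant Z = 0.042773 + 0.00891 + 0.089307 + 0.013296 = 0.15429.
P(DDoS probe | evidence) = 0.013296 / 0.15429 ≈ 0.086.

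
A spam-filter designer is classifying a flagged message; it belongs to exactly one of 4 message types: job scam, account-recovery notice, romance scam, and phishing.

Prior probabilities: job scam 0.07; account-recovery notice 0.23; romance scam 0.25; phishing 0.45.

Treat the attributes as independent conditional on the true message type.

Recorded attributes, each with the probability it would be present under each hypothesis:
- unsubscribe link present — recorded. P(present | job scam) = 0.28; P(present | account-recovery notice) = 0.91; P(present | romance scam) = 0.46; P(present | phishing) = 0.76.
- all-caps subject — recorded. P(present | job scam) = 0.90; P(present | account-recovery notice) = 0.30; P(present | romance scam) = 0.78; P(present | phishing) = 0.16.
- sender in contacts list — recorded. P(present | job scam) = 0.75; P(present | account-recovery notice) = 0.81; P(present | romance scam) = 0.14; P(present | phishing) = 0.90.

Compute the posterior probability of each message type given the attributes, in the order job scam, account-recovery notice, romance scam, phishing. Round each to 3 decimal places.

0.105, 0.404, 0.100, 0.391

For each hypothesis, the unnormalized posterior weight is prior × product of the attribute likelihoods:
  job scam: 0.07 × 0.28 × 0.90 × 0.75 = 0.01323
  account-recovery notice: 0.23 × 0.91 × 0.30 × 0.81 = 0.05086
  romance scam: 0.25 × 0.46 × 0.78 × 0.14 = 0.012558
  phishing: 0.45 × 0.76 × 0.16 × 0.90 = 0.049248
Marginal likelihood of the evidence = 0.1259.
P(job scam | evidence) = 0.01323 / 0.1259 ≈ 0.105
P(account-recovery notice | evidence) = 0.05086 / 0.1259 ≈ 0.404
P(romance scam | evidence) = 0.012558 / 0.1259 ≈ 0.100
P(phishing | evidence) = 0.049248 / 0.1259 ≈ 0.391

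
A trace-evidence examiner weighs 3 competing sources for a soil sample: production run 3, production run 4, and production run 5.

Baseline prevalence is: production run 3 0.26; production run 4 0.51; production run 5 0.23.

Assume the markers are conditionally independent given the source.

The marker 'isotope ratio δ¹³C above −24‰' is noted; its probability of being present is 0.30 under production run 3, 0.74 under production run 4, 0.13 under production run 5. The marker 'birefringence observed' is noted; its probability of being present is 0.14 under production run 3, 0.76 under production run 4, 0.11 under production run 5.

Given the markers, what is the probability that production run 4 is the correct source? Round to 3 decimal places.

For each hypothesis, the unnormalized posterior weight is prior × product of the marker likelihoods:
  production run 3: 0.26 × 0.30 × 0.14 = 0.01092
  production run 4: 0.51 × 0.74 × 0.76 = 0.28682
  production run 5: 0.23 × 0.13 × 0.11 = 0.003289
Normalizing constant Z = 0.01092 + 0.28682 + 0.003289 = 0.30103.
P(production run 4 | evidence) = 0.28682 / 0.30103 ≈ 0.953.

0.953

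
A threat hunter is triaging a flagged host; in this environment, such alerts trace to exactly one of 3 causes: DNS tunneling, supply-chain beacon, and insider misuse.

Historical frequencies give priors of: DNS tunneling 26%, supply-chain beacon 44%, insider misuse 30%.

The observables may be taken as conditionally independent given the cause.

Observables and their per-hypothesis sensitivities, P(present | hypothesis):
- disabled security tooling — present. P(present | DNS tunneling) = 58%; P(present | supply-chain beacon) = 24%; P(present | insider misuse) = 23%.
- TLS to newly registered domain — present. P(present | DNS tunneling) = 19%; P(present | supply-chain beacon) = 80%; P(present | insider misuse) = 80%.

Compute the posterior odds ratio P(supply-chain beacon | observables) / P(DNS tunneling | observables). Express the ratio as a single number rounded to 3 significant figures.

2.95

Unnormalized posterior weight (prior times the observable likelihoods) for each of the two hypotheses:
  supply-chain beacon: 0.44 × 0.24 × 0.80 = 0.08448
  DNS tunneling: 0.26 × 0.58 × 0.19 = 0.028652
Odds(supply-chain beacon : DNS tunneling) = 0.08448 / 0.028652 ≈ 2.95.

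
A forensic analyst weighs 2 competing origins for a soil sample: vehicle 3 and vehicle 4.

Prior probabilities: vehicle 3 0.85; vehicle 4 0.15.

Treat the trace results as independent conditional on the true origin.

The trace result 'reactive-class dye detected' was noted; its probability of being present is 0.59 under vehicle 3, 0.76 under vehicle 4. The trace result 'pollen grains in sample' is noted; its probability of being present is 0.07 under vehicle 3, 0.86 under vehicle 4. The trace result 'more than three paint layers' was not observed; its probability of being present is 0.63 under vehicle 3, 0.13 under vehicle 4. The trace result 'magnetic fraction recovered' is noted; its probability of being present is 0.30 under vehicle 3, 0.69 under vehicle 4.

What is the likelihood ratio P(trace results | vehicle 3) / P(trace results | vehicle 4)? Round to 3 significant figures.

Joint likelihood of the trace result pattern under each hypothesis (using 1 − P(present | H) for each absent trace result):
  vehicle 3: 0.59 × 0.07 × (1 − 0.63) × 0.30 = 0.0045843
  vehicle 4: 0.76 × 0.86 × (1 − 0.13) × 0.69 = 0.39236
Bayes factor = 0.0045843 / 0.39236 ≈ 0.0117

0.0117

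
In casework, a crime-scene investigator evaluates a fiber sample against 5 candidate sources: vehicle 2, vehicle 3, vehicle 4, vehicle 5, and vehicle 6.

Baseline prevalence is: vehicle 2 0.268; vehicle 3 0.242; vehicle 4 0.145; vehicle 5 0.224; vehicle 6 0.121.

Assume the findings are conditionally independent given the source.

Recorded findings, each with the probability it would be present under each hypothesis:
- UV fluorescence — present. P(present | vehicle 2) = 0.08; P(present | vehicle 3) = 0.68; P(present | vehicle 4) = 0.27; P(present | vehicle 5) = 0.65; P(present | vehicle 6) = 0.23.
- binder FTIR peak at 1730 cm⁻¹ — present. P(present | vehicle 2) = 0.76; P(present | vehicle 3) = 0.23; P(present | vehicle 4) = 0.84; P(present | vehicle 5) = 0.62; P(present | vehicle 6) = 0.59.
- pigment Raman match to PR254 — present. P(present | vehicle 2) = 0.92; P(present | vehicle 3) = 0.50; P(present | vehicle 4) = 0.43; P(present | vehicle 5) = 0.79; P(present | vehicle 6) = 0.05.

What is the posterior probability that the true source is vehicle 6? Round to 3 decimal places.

0.007

By Bayes' rule with conditional independence, the unnormalized weight for each hypothesis is prior × ∏ likelihoods:
  vehicle 2: 0.268 × 0.08 × 0.76 × 0.92 = 0.014991
  vehicle 3: 0.242 × 0.68 × 0.23 × 0.50 = 0.018924
  vehicle 4: 0.145 × 0.27 × 0.84 × 0.43 = 0.014141
  vehicle 5: 0.224 × 0.65 × 0.62 × 0.79 = 0.071315
  vehicle 6: 0.121 × 0.23 × 0.59 × 0.05 = 0.00082098
The unnormalized weights sum to 0.12019.
P(vehicle 6 | evidence) = 0.00082098 / 0.12019 ≈ 0.007.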